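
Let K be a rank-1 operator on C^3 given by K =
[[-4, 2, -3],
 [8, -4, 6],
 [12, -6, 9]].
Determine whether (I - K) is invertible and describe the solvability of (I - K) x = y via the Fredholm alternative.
(I - K) is singular (det(I - K) = 0, i.e. 1 ∈ sigma(K)). (I - K) x = y is solvable iff y ⊥ ker((I - K)^*) = span{(-4, 2, -3)}, i.e. iff -4y_1 + 2y_2 - 3y_3 = 0. When solvable, the solutions are x = y + c·(1, -2, -3), c arbitrary (ker(I - K) = span{(1, -2, -3)}, dimension 1).

K has rank 1, so it is an outer product K = u v^T: every row of K is a multiple of one row vector. Reading off the entries, u = (1, -2, -3) and v = (-4, 2, -3) (row i of K equals u_i·v^T). A rank-one matrix u v^T satisfies K u = u (v·u) and kills the (2)-dimensional subspace v^⊥, so its characteristic polynomial is lambda^2 (lambda - v·u) with v·u = tr K = 1. Hence the eigenvalues of I - K are 1 (multiplicity 2) and 1 - (1) = 0, so det(I - K) = 0. (Direct check: I - K =
[[5, -2, 3],
 [-8, 5, -6],
 [-12, 6, -8]]
has determinant 0.) So 1 is an eigenvalue of K and (I - K) is not invertible. The finite-dimensional Fredholm alternative says: either (I - K) is invertible, or ker(I - K) ≠ {0} and then range(I - K) = ker((I - K)^*)^⊥, with dim ker(I - K) = dim ker((I - K)^*). We are in the second case, so we need both kernels. Kernel of I - K: (I - K) u = u - u (v·u) = u - u = 0, so ker(I - K) = span{u} = span{(1, -2, -3)} (it is exactly 1-dimensional because rank(I - K) = 2). Kernel of the adjoint: K is real, so (I - K)^* = I - K^T = I - v u^T, and (I - v u^T) v = v - v (u·v) = 0; hence ker((I - K)^*) = span{v} = span{(-4, 2, -3)}. Therefore (I - K) x = y is solvable iff <y, v> = 0, i.e. iff -4y_1 + 2y_2 - 3y_3 = 0. When this holds, K y = u (v·y) = 0, so (I - K) y = y and x = y is a particular solution; the full solution set is the line x = y + c·u = y + c·(1, -2, -3), c ∈ C.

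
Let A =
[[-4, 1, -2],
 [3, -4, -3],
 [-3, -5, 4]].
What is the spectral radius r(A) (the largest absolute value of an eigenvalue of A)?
r(A) = (1 + sqrt(141))/2 ≈ 6.4372

The eigenvalues of A are the roots of its characteristic polynomial. With M = A (coefficients from the trace, the sum of principal 2x2 minors, and det A):
  p(λ) = det(λ I - M) = λ^3 + 4λ^2 - 40λ - 175.
By the rational root theorem any rational root is an integer divisor of 175. Testing λ = -5: p(-5) = -125 + 100 + 200 - 175 = 0, so λ = -5 is a root. Dividing out (λ + 5) leaves p(λ) = (λ + 5)(λ^2 - λ - 35). For λ^2 - λ - 35 the discriminant is 141. It is nonnegative but not a perfect square, so the roots are real and irrational: λ = (1 ± sqrt(141))/2 ≈ 6.4372, -5.4372.
Thus the eigenvalues (to 4 decimals) are 6.4372 (modulus 6.4372); -5.4372 (modulus 5.4372); -5 (modulus 5). The spectral radius is the largest modulus: r(A) = (1 + sqrt(141))/2 ≈ 6.4372. (Cross-check: r(A) ≤ ||A||_2 ≈ 7.0759; equality holds whenever A is normal, though it can also hold for some non-normal A.)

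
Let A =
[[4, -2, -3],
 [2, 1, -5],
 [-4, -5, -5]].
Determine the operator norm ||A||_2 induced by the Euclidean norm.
||A||_2 ≈ 8.664 (= sqrt(largest eigenvalue of A^T A))

||A||_2 = sigma_max(A) = sqrt(lambda_max(A^T A)). Form the symmetric matrix M = A^T A =
[[36, 14, -2],
 [14, 30, 26],
 [-2, 26, 59]].
Its characteristic polynomial (trace, sum of principal 2x2 minors, determinant of M give the coefficients) is
  p(λ) = det(λ I - M) = λ^3 - 125λ^2 + 4098λ - 26244.
No integer candidate from the rational root theorem (±divisors of 26244) is a root, so the roots are irrational. The cubic discriminant is Δ = 5474674260 > 0, so there are three distinct real roots. p(8) = -948 and p(9) = 1242 have opposite signs, so a root lies in (8, 9); Newton's method refines it to λ ≈ 8.4218. p(41) = 570 and p(42) = -540 have opposite signs, so a root lies in (41, 42); Newton's method refines it to λ ≈ 41.5136. p(75) = -144 and p(76) = 2180 have opposite signs, so a root lies in (75, 76); Newton's method refines it to λ ≈ 75.0646. Check (Vieta): the three roots sum to 125, matching tr M = 125.
So the eigenvalues of A^T A are ≈ 8.4218, 41.5136, 75.0646 (all ≥ 0, as they must be for A^T A). The largest is λ_max ≈ 75.0646, hence ||A||_2 = sqrt(λ_max) ≈ 8.664.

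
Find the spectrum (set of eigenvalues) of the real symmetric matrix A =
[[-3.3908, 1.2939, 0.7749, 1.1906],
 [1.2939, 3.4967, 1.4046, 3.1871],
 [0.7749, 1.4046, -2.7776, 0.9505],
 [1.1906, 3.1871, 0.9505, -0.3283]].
sigma(A) ≈ {-4, -3, -2, 6}

A is real symmetric, so its spectrum consists of real eigenvalues. Expanding the characteristic polynomial of the displayed matrix gives
  det(λ I - A) = p(λ) = λ^4 + (3)λ^3 + (-28)λ^2 + (-131.998)λ + (-143.9955).
Solving p(λ) = 0 yields eigenvalues ≈ -4, -3, -2, 6. (A is shown rounded to 4 decimals, so these recover the underlying integer eigenvalues to within that precision.)
Verification: the trace of A = -3 equals the sum of eigenvalues -3, and det(A) ≈ -143.9955 matches the eigenvalue product -144.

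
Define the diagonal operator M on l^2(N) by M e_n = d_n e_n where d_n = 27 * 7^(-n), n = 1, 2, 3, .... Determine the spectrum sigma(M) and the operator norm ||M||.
sigma(M) = {27 * 7^(-n) : n ≥ 1} ∪ {0}; ||M|| = 27/7

A bounded diagonal operator on l^2 with diagonal entries d_n has spectrum equal to the closure of {d_n : n ≥ 1}: every d_n is an eigenvalue (with eigenvector e_n), so {d_n} ⊂ sigma(M); the spectrum is closed, so its closure is too; and for lambda not in the closure, (M - lambda I) has bounded inverse (the diagonal entries 1/(d_n - lambda) are bounded). For our sequence d_n = 27 * 7^(-n), n = 1, 2, 3, ...:
  - {d_n} = {27 * 7^(-n) : n ≥ 1}; the only limit point is 0
  - closure = {27 * 7^(-n) : n ≥ 1} ∪ {0}
For the norm: a diagonal operator has ||M|| = sup_n |d_n|. Here d_n = 27 * 7^(-n) is positive and decreasing, so sup_n |d_n| = d_1 = 27/7. So ||M|| = 27/7.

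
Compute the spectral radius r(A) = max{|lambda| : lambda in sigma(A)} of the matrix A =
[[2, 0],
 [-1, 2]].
r(A) = 2

The eigenvalues of A are the roots of its characteristic polynomial. With M = A (coefficients from the trace and determinant):
  p(λ) = det(λ I - M) = λ^2 - 4λ + 4.
For λ^2 - 4λ + 4 the discriminant is 0. It is a perfect square (0^2), so the roots are rational: λ = (4 ± 0)/2 = 2, 2.
Thus the eigenvalues (to 4 decimals) are 2 (modulus 2). The spectral radius is the largest modulus: r(A) = 2. (Cross-check: r(A) ≤ ||A||_2 ≈ 2.5616; equality holds whenever A is normal, though it can also hold for some non-normal A.)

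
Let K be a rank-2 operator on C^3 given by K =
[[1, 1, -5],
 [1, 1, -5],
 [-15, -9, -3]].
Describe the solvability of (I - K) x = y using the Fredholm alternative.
(I - K) is invertible (det(I - K) = -124 ≠ 0), so for every y in C^3 the equation (I - K) x = y has a unique solution.

K has rank 2 and factors as K = U V^T = u1 v1^T + u2 v2^T with u1 = (1, 1, 3), v1 = (-2, -1, -3), u2 = (1, 1, -3), v2 = (3, 2, -2) (multiplying out reproduces the displayed K). The nonzero eigenvalues of U V^T coincide with those of the 2 x 2 matrix G = V^T U = [[v1·u1, v1·u2], [v2·u1, v2·u2]] = [[-12, 6], [-1, 11]], and by the Sylvester determinant identity det(I_3 - U V^T) = det(I_2 - V^T U) = det([[13, -6], [1, -10]]) = (13)(-10) - (-6)(1) = -124. (Direct check: I - K =
[[0, -1, 5],
 [-1, 0, 5],
 [15, 9, 4]]
has determinant -124.) The finite-dimensional Fredholm alternative says: either (I - K) is invertible, or ker(I - K) ≠ {0} and then range(I - K) = ker((I - K)^*)^⊥, with dim ker(I - K) = dim ker((I - K)^*). Since det(I - K) ≠ 0, 1 is not an eigenvalue of K and ker(I - K) = {0}, so we are in the first case: for every y there is a unique x = (I - K)^(-1) y. (Explicitly, by the Woodbury identity, (I - U V^T)^(-1) = I + U (I_2 - G)^(-1) V^T.)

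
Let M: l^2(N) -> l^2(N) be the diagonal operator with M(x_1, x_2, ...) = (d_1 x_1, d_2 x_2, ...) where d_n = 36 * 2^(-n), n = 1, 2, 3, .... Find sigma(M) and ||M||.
sigma(M) = {36 * 2^(-n) : n ≥ 1} ∪ {0}; ||M|| = 18

A bounded diagonal operator on l^2 with diagonal entries d_n has spectrum equal to the closure of {d_n : n ≥ 1}: every d_n is an eigenvalue (with eigenvector e_n), so {d_n} ⊂ sigma(M); the spectrum is closed, so its closure is too; and for lambda not in the closure, (M - lambda I) has bounded inverse (the diagonal entries 1/(d_n - lambda) are bounded). For our sequence d_n = 36 * 2^(-n), n = 1, 2, 3, ...:
  - {d_n} = {36 * 2^(-n) : n ≥ 1}; the only limit point is 0
  - closure = {36 * 2^(-n) : n ≥ 1} ∪ {0}
For the norm: a diagonal operator has ||M|| = sup_n |d_n|. Here d_n = 36 * 2^(-n) is positive and decreasing, so sup_n |d_n| = d_1 = 36/2 = 18. So ||M|| = 18.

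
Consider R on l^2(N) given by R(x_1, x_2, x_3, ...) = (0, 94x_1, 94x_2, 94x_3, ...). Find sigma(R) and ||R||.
sigma(R) = closed disk {z in C : |z| ≤ 94}; ||R|| = 94

Note R = 94·U where U is the unit right shift (U x)_k = x_{k-1} (with x_0 := 0); so ||R|| = 94||U|| and sigma(R) = 94·sigma(U). ||R x||^2 = sum_{k≥1} |94x_k|^2 = 8836||x||^2, so ||R|| = 94 and sigma(R) ⊂ {|z| ≤ 94}. For any |lambda| < 94, the equation (R - lambda I) x = 0 forces x_1 = 0, then 94x_k = lambda x_{k+1} ⇒ x = 0, so R has no eigenvalues. But (R - lambda I) is not surjective for |lambda| < 94: solving (R - lambda I) x = e_1 would require x_n proportional to (lambda/94)^(-n), which is not in l^2. So every |lambda| < 94 lies in the residual spectrum. The boundary |lambda| = 94 is in the approximate point spectrum (the spectrum is closed). Hence sigma(R) is the closed disk of radius 94.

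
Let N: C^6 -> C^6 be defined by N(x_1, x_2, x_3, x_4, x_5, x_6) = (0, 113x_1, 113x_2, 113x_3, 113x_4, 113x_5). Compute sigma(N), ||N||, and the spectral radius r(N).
sigma(N) = {0}; ||N|| = 113; r(N) = 0. (N is nilpotent with N^6 = 0.)

On C^6, N is a strictly lower-triangular matrix with 113 on the subdiagonal and zeros elsewhere, so its characteristic polynomial is lambda^6 and every eigenvalue is 0: sigma(N) = {0}. For the operator norm, N e_i = 113e_{i+1} for i = 1, ..., 5 and N e_6 = 0, so the singular values of N are 113 (with multiplicity 5) and 0; hence ||N|| = 113. The spectral radius r(N) = max|lambda| = 0. Note ||N|| > r(N) — characteristic of non-normal nilpotent operators. Indeed N^6 = 0.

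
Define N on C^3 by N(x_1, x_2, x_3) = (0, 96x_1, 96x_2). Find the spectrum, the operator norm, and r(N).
sigma(N) = {0}; ||N|| = 96; r(N) = 0. (N is nilpotent with N^3 = 0.)

On C^3, N is a strictly lower-triangular matrix with 96 on the subdiagonal and zeros elsewhere, so its characteristic polynomial is lambda^3 and every eigenvalue is 0: sigma(N) = {0}. For the operator norm, N e_i = 96e_{i+1} for i = 1, ..., 2 and N e_3 = 0, so the singular values of N are 96 (with multiplicity 2) and 0; hence ||N|| = 96. The spectral radius r(N) = max|lambda| = 0. Note ||N|| > r(N) — characteristic of non-normal nilpotent operators. Indeed N^3 = 0.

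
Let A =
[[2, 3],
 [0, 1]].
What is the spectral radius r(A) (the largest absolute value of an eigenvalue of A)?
r(A) = 2

The eigenvalues of A are the roots of its characteristic polynomial. With M = A (coefficients from the trace and determinant):
  p(λ) = det(λ I - M) = λ^2 - 3λ + 2.
For λ^2 - 3λ + 2 the discriminant is 1. It is a perfect square (1^2), so the roots are rational: λ = (3 ± 1)/2 = 2, 1.
Thus the eigenvalues (to 4 decimals) are 2 (modulus 2); 1 (modulus 1). The spectral radius is the largest modulus: r(A) = 2. (Cross-check: r(A) ≤ ||A||_2 ≈ 3.7025; equality holds whenever A is normal, though it can also hold for some non-normal A.)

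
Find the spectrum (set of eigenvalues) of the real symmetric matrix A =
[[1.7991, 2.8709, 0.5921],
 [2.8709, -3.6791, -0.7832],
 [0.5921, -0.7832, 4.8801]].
sigma(A) ≈ {-5, 3, 5}

A is real symmetric, so its spectrum consists of real eigenvalues. Expanding the characteristic polynomial of the displayed matrix gives
  det(λ I - A) = p(λ) = λ^3 + (-3)λ^2 + (-25)λ + (75).
Solving p(λ) = 0 yields eigenvalues ≈ -5, 3, 5. (A is shown rounded to 4 decimals, so these recover the underlying integer eigenvalues to within that precision.)
Verification: the trace of A = 3 equals the sum of eigenvalues 3, and det(A) ≈ -75.0002 matches the eigenvalue product -75.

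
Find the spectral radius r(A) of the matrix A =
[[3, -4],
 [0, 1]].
r(A) = 3

The eigenvalues of A are the roots of its characteristic polynomial. With M = A (coefficients from the trace and determinant):
  p(λ) = det(λ I - M) = λ^2 - 4λ + 3.
For λ^2 - 4λ + 3 the discriminant is 4. It is a perfect square (2^2), so the roots are rational: λ = (4 ± 2)/2 = 3, 1.
Thus the eigenvalues (to 4 decimals) are 3 (modulus 3); 1 (modulus 1). The spectral radius is the largest modulus: r(A) = 3. (Cross-check: r(A) ≤ ||A||_2 ≈ 5.0645; equality holds whenever A is normal, though it can also hold for some non-normal A.)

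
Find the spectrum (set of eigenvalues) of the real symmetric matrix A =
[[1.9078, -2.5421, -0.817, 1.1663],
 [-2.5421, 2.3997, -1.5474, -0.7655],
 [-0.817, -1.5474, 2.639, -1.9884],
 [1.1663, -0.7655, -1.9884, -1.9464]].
sigma(A) ≈ {-3, -1, 4, 5}

A is real symmetric, so its spectrum consists of real eigenvalues. Expanding the characteristic polynomial of the displayed matrix gives
  det(λ I - A) = p(λ) = λ^4 + (-5)λ^3 + (-13)λ^2 + (53)λ + (59.9955).
Solving p(λ) = 0 yields eigenvalues ≈ -3, -1, 4, 5. (A is shown rounded to 4 decimals, so these recover the underlying integer eigenvalues to within that precision.)
Verification: the trace of A = 5 equals the sum of eigenvalues 5, and det(A) ≈ 59.9955 matches the eigenvalue product 60.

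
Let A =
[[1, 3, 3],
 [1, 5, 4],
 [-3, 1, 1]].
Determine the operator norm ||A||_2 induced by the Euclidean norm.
||A||_2 ≈ 7.8514 (= sqrt(largest eigenvalue of A^T A))

||A||_2 = sigma_max(A) = sqrt(lambda_max(A^T A)). Form the symmetric matrix M = A^T A =
[[11, 5, 4],
 [5, 35, 30],
 [4, 30, 26]].
Its characteristic polynomial (trace, sum of principal 2x2 minors, determinant of M give the coefficients) is
  p(λ) = det(λ I - M) = λ^3 - 72λ^2 + 640λ - 100.
No integer candidate from the rational root theorem (±divisors of 100) is a root, so the roots are irrational. The cubic discriminant is Δ = 1008165200 > 0, so there are three distinct real roots. p(0) = -100 and p(1) = 469 have opposite signs, so a root lies in (0, 1); Newton's method refines it to λ ≈ 0.1591. p(10) = 100 and p(11) = -441 have opposite signs, so a root lies in (10, 11); Newton's method refines it to λ ≈ 10.1968. p(61) = -1991 and p(62) = 1140 have opposite signs, so a root lies in (61, 62); Newton's method refines it to λ ≈ 61.6441. Check (Vieta): the three roots sum to 72, matching tr M = 72.
So the eigenvalues of A^T A are ≈ 0.1591, 10.1968, 61.6441 (all ≥ 0, as they must be for A^T A). The largest is λ_max ≈ 61.6441, hence ||A||_2 = sqrt(λ_max) ≈ 7.8514.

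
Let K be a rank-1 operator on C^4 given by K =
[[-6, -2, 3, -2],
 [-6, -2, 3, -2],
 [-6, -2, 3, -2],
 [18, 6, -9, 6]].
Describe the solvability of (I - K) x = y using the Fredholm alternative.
(I - K) is singular (det(I - K) = 0, i.e. 1 ∈ sigma(K)). (I - K) x = y is solvable iff y ⊥ ker((I - K)^*) = span{(-6, -2, 3, -2)}, i.e. iff -6y_1 - 2y_2 + 3y_3 - 2y_4 = 0. When solvable, the solutions are x = y + c·(1, 1, 1, -3), c arbitrary (ker(I - K) = span{(1, 1, 1, -3)}, dimension 1).

K has rank 1, so it is an outer product K = u v^T: every row of K is a multiple of one row vector. Reading off the entries, u = (1, 1, 1, -3) and v = (-6, -2, 3, -2) (row i of K equals u_i·v^T). A rank-one matrix u v^T satisfies K u = u (v·u) and kills the (3)-dimensional subspace v^⊥, so its characteristic polynomial is lambda^3 (lambda - v·u) with v·u = tr K = 1. Hence the eigenvalues of I - K are 1 (multiplicity 3) and 1 - (1) = 0, so det(I - K) = 0. (Direct check: I - K =
[[7, 2, -3, 2],
 [6, 3, -3, 2],
 [6, 2, -2, 2],
 [-18, -6, 9, -5]]
has determinant 0.) So 1 is an eigenvalue of K and (I - K) is not invertible. The finite-dimensional Fredholm alternative says: either (I - K) is invertible, or ker(I - K) ≠ {0} and then range(I - K) = ker((I - K)^*)^⊥, with dim ker(I - K) = dim ker((I - K)^*). We are in the second case, so we need both kernels. Kernel of I - K: (I - K) u = u - u (v·u) = u - u = 0, so ker(I - K) = span{u} = span{(1, 1, 1, -3)} (it is exactly 1-dimensional because rank(I - K) = 3). Kernel of the adjoint: K is real, so (I - K)^* = I - K^T = I - v u^T, and (I - v u^T) v = v - v (u·v) = 0; hence ker((I - K)^*) = span{v} = span{(-6, -2, 3, -2)}. Therefore (I - K) x = y is solvable iff <y, v> = 0, i.e. iff -6y_1 - 2y_2 + 3y_3 - 2y_4 = 0. When this holds, K y = u (v·y) = 0, so (I - K) y = y and x = y is a particular solution; the full solution set is the line x = y + c·u = y + c·(1, 1, 1, -3), c ∈ C.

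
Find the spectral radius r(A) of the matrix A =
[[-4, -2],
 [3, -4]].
r(A) = sqrt(22) ≈ 4.6904

The eigenvalues of A are the roots of its characteristic polynomial. With M = A (coefficients from the trace and determinant):
  p(λ) = det(λ I - M) = λ^2 + 8λ + 22.
For λ^2 + 8λ + 22 the discriminant is -24. It is negative, so the roots are the complex-conjugate pair λ = -4 ± (sqrt(24)/2) i ≈ -4 ± 2.4495i. For a conjugate pair the product of the roots equals the constant term, so |λ|^2 = 22 and |λ| = sqrt(22) ≈ 4.6904.
Thus the eigenvalues (to 4 decimals) are -4 ± 2.4495i (modulus 4.6904). The spectral radius is the largest modulus: r(A) = sqrt(22) ≈ 4.6904. (Cross-check: r(A) ≤ ||A||_2 ≈ 5.217; equality holds whenever A is normal, though it can also hold for some non-normal A.)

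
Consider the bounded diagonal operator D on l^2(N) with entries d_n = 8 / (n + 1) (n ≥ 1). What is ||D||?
||D|| = 4 (attained at n = 1)

For D diagonal, ||D|| = sup_n |d_n| = sup_n 8/(n + 1). This is positive and strictly decreasing in n, so the supremum is attained at n = 1: d_1 = 8/(1 + 1) = 4. Hence ||D|| = 4.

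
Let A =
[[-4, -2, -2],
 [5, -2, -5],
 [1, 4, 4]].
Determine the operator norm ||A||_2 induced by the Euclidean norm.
||A||_2 ≈ 8.3464 (= sqrt(largest eigenvalue of A^T A))

||A||_2 = sigma_max(A) = sqrt(lambda_max(A^T A)). Form the symmetric matrix M = A^T A =
[[42, 2, -13],
 [2, 24, 30],
 [-13, 30, 45]].
Its characteristic polynomial (trace, sum of principal 2x2 minors, determinant of M give the coefficients) is
  p(λ) = det(λ I - M) = λ^3 - 111λ^2 + 2905λ - 1764.
No integer candidate from the rational root theorem (±divisors of 1764) is a root, so the roots are irrational. The cubic discriminant is Δ = 6420327557 > 0, so there are three distinct real roots. p(0) = -1764 and p(1) = 1031 have opposite signs, so a root lies in (0, 1); Newton's method refines it to λ ≈ 0.6219. p(40) = 836 and p(41) = -329 have opposite signs, so a root lies in (40, 41); Newton's method refines it to λ ≈ 40.7157. p(69) = -1281 and p(70) = 686 have opposite signs, so a root lies in (69, 70); Newton's method refines it to λ ≈ 69.6623. Check (Vieta): the three roots sum to 111, matching tr M = 111.
So the eigenvalues of A^T A are ≈ 0.6219, 40.7157, 69.6623 (all ≥ 0, as they must be for A^T A). The largest is λ_max ≈ 69.6623, hence ||A||_2 = sqrt(λ_max) ≈ 8.3464.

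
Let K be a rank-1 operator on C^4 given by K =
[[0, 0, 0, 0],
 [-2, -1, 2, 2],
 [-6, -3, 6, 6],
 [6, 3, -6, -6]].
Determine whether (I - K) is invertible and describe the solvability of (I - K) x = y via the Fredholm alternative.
(I - K) is invertible (det(I - K) = 2 ≠ 0), so for every y in C^4 the equation (I - K) x = y has a unique solution.

K has rank 1, so it is an outer product K = u v^T: every row of K is a multiple of one row vector. Reading off the entries, u = (0, -1, -3, 3) and v = (2, 1, -2, -2) (row i of K equals u_i·v^T). A rank-one matrix u v^T satisfies K u = u (v·u) and kills the (3)-dimensional subspace v^⊥, so its characteristic polynomial is lambda^3 (lambda - v·u) with v·u = tr K = -1. Hence the eigenvalues of I - K are 1 (multiplicity 3) and 1 - (-1) = 2, so det(I - K) = 2. (Direct check: I - K =
[[1, 0, 0, 0],
 [2, 2, -2, -2],
 [6, 3, -5, -6],
 [-6, -3, 6, 7]]
has determinant 2.) The finite-dimensional Fredholm alternative says: either (I - K) is invertible, or ker(I - K) ≠ {0} and then range(I - K) = ker((I - K)^*)^⊥, with dim ker(I - K) = dim ker((I - K)^*). Since det(I - K) ≠ 0, 1 is not an eigenvalue of K and ker(I - K) = {0}, so we are in the first case: for every y there is a unique x = (I - K)^(-1) y. Explicitly, by the Sherman–Morrison formula, (I - u v^T)^(-1) = I + u v^T/(1 - v·u), i.e. (I - K)^(-1) = I + K/(2).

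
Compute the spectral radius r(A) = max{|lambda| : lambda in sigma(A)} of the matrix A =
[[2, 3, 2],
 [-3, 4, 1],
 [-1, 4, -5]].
r(A) ≈ 5.4754

The eigenvalues of A are the roots of its characteristic polynomial. With M = A (coefficients from the trace, the sum of principal 2x2 minors, and det A):
  p(λ) = det(λ I - M) = λ^3 - λ^2 - 15λ + 112.
No integer candidate from the rational root theorem (±divisors of 112) is a root, so the roots are irrational. The cubic discriminant is Δ = -294275 < 0, so there is one real root and a complex-conjugate pair. p(-6) = -50 and p(-5) = 37 have opposite signs, so a root lies in (-6, -5); Newton's method refines it to λ ≈ -5.4754. Dividing out (λ - (-5.4754)) leaves approximately λ^2 - 6.4754λ + 20.4552. For λ^2 - 6.4754λ + 20.4552 the discriminant is -39.8902. It is negative, so the remaining roots are the complex-conjugate pair λ ≈ 3.2377 ± 3.1579i. Their product equals the constant term, so |λ|^2 ≈ 20.4552 and |λ| ≈ 4.5227.
Thus the eigenvalues (to 4 decimals) are -5.4754 (modulus 5.4754); 3.2377 ± 3.1579i (modulus 4.5227). The spectral radius is the largest modulus: r(A) ≈ 5.4754. (Cross-check: r(A) ≤ ||A||_2 ≈ 7.1152; equality holds whenever A is normal, though it can also hold for some non-normal A.)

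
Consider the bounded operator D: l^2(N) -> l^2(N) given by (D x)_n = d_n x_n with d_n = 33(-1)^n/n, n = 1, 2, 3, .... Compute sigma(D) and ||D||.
sigma(D) = {33(-1)^n/n : n ≥ 1} ∪ {0}; ||D|| = 33

A bounded diagonal operator on l^2 with diagonal entries d_n has spectrum equal to the closure of {d_n : n ≥ 1}: every d_n is an eigenvalue (with eigenvector e_n), so {d_n} ⊂ sigma(D); the spectrum is closed, so its closure is too; and for lambda not in the closure, (D - lambda I) has bounded inverse (the diagonal entries 1/(d_n - lambda) are bounded). For our sequence d_n = 33(-1)^n/n, n = 1, 2, 3, ...:
  - {d_n} = {33(-1)^n/n : n ≥ 1}; the only limit point is 0
  - closure = {33(-1)^n/n : n ≥ 1} ∪ {0}
For the norm: a diagonal operator has ||D|| = sup_n |d_n|. Here |d_n| = 33/n is decreasing, so sup_n |d_n| = |d_1| = 33. So ||D|| = 33.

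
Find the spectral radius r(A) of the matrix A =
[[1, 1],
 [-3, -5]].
r(A) = (4 + sqrt(24))/2 ≈ 4.4495

The eigenvalues of A are the roots of its characteristic polynomial. With M = A (coefficients from the trace and determinant):
  p(λ) = det(λ I - M) = λ^2 + 4λ - 2.
For λ^2 + 4λ - 2 the discriminant is 24. It is nonnegative but not a perfect square, so the roots are real and irrational: λ = (-4 ± sqrt(24))/2 ≈ 0.4495, -4.4495.
Thus the eigenvalues (to 4 decimals) are 0.4495 (modulus 0.4495); -4.4495 (modulus 4.4495). The spectral radius is the largest modulus: r(A) = (4 + sqrt(24))/2 ≈ 4.4495. (Cross-check: r(A) ≤ ||A||_2 ≈ 5.9907; equality holds whenever A is normal, though it can also hold for some non-normal A.)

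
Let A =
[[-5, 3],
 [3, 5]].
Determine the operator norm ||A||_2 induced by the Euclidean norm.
||A||_2 = sqrt(34) ≈ 5.831 (= sqrt(largest eigenvalue of A^T A))

||A||_2 = sigma_max(A) = sqrt(lambda_max(A^T A)). Form the symmetric matrix M = A^T A =
[[34, 0],
 [0, 34]].
Its characteristic polynomial (trace, determinant of M give the coefficients) is
  p(λ) = det(λ I - M) = λ^2 - 68λ + 1156.
For λ^2 - 68λ + 1156 the discriminant is 0. It is a perfect square (0^2), so the roots are rational: λ = (68 ± 0)/2 = 34, 34.
So the eigenvalues of A^T A are ≈ 34, 34 (all ≥ 0, as they must be for A^T A). The largest is λ_max = 34, hence ||A||_2 = sqrt(λ_max) = sqrt(34) ≈ 5.831.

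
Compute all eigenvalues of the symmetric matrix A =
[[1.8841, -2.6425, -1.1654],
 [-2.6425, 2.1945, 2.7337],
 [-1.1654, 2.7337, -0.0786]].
sigma(A) ≈ {-2, 0, 6}

A is real symmetric, so its spectrum consists of real eigenvalues. Expanding the characteristic polynomial of the displayed matrix gives
  det(λ I - A) = p(λ) = λ^3 + (-4)λ^2 + (-12)λ + (0).
Solving p(λ) = 0 yields eigenvalues ≈ -2, 0, 6. (A is shown rounded to 4 decimals, so these recover the underlying integer eigenvalues to within that precision.)
Verification: the trace of A = 4 equals the sum of eigenvalues 4, and det(A) ≈ 0.0005 matches the eigenvalue product 0.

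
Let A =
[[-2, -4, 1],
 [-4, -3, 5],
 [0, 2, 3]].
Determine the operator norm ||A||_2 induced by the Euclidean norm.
||A||_2 ≈ 8.0595 (= sqrt(largest eigenvalue of A^T A))

||A||_2 = sigma_max(A) = sqrt(lambda_max(A^T A)). Form the symmetric matrix M = A^T A =
[[20, 20, -22],
 [20, 29, -13],
 [-22, -13, 35]].
Its characteristic polynomial (trace, sum of principal 2x2 minors, determinant of M give the coefficients) is
  p(λ) = det(λ I - M) = λ^3 - 84λ^2 + 1242λ - 324.
No integer candidate from the rational root theorem (±divisors of 324) is a root, so the roots are irrational. The cubic discriminant is Δ = 3058335792 > 0, so there are three distinct real roots. p(0) = -324 and p(1) = 835 have opposite signs, so a root lies in (0, 1); Newton's method refines it to λ ≈ 0.2656. p(18) = 648 and p(19) = -191 have opposite signs, so a root lies in (18, 19); Newton's method refines it to λ ≈ 18.7782. p(64) = -2756 and p(65) = 131 have opposite signs, so a root lies in (64, 65); Newton's method refines it to λ ≈ 64.9562. Check (Vieta): the three roots sum to 84, matching tr M = 84.
So the eigenvalues of A^T A are ≈ 0.2656, 18.7782, 64.9562 (all ≥ 0, as they must be for A^T A). The largest is λ_max ≈ 64.9562, hence ||A||_2 = sqrt(λ_max) ≈ 8.0595.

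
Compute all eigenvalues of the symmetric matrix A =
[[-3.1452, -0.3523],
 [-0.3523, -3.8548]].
sigma(A) ≈ {-4, -3}

A is real symmetric, so its spectrum consists of real eigenvalues. Expanding the characteristic polynomial of the displayed matrix gives
  det(λ I - A) = p(λ) = λ^2 + (7)λ + (12).
Solving p(λ) = 0 yields eigenvalues ≈ -4, -3. (A is shown rounded to 4 decimals, so these recover the underlying integer eigenvalues to within that precision.)
Verification: the trace of A = -7 equals the sum of eigenvalues -7, and det(A) ≈ 12.0000 matches the eigenvalue product 12.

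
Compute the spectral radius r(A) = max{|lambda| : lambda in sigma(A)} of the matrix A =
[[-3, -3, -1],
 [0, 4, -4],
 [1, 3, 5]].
r(A) ≈ 5.437

The eigenvalues of A are the roots of its characteristic polynomial. With M = A (coefficients from the trace, the sum of principal 2x2 minors, and det A):
  p(λ) = det(λ I - M) = λ^3 - 6λ^2 + 6λ + 80.
No integer candidate from the rational root theorem (±divisors of 80) is a root, so the roots are irrational. The cubic discriminant is Δ = -155088 < 0, so there is one real root and a complex-conjugate pair. p(-3) = -19 and p(-2) = 36 have opposite signs, so a root lies in (-3, -2); Newton's method refines it to λ ≈ -2.7062. Dividing out (λ - (-2.7062)) leaves approximately λ^2 - 8.7062λ + 29.5612. For λ^2 - 8.7062λ + 29.5612 the discriminant is -42.4463. It is negative, so the remaining roots are the complex-conjugate pair λ ≈ 4.3531 ± 3.2575i. Their product equals the constant term, so |λ|^2 ≈ 29.5612 and |λ| ≈ 5.437.
Thus the eigenvalues (to 4 decimals) are -2.7062 (modulus 2.7062); 4.3531 ± 3.2575i (modulus 5.437). The spectral radius is the largest modulus: r(A) ≈ 5.437. (Cross-check: r(A) ≤ ||A||_2 ≈ 6.807; equality holds whenever A is normal, though it can also hold for some non-normal A.)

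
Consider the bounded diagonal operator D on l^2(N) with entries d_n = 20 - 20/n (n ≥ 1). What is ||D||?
||D|| = 20

For a diagonal operator on l^2 with entries d_n, ||D|| = sup_n |d_n|. Here d_1 = 0, d_2 = 10, ..., and d_n = 20 - 20/n increases monotonically toward 20. All terms lie in [0, 20), so |d_n| = d_n and the supremum is the limit 20, which is not attained by any individual d_n. Hence ||D|| = 20.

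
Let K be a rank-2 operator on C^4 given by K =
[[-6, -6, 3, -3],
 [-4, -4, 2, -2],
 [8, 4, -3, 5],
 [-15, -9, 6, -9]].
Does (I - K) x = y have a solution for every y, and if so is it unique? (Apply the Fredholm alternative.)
(I - K) is invertible (det(I - K) = 45 ≠ 0), so for every y in C^4 the equation (I - K) x = y has a unique solution.

K has rank 2 and factors as K = U V^T = u1 v1^T + u2 v2^T with u1 = (3, 2, -1, 3), v1 = (-2, -2, 1, -1), u2 = (0, 0, -2, 3), v2 = (-3, -1, 1, -2) (multiplying out reproduces the displayed K). The nonzero eigenvalues of U V^T coincide with those of the 2 x 2 matrix G = V^T U = [[v1·u1, v1·u2], [v2·u1, v2·u2]] = [[-14, -5], [-18, -8]], and by the Sylvester determinant identity det(I_4 - U V^T) = det(I_2 - V^T U) = det([[15, 5], [18, 9]]) = (15)(9) - (5)(18) = 45. (Direct check: I - K =
[[7, 6, -3, 3],
 [4, 5, -2, 2],
 [-8, -4, 4, -5],
 [15, 9, -6, 10]]
has determinant 45.) The finite-dimensional Fredholm alternative says: either (I - K) is invertible, or ker(I - K) ≠ {0} and then range(I - K) = ker((I - K)^*)^⊥, with dim ker(I - K) = dim ker((I - K)^*). Since det(I - K) ≠ 0, 1 is not an eigenvalue of K and ker(I - K) = {0}, so we are in the first case: for every y there is a unique x = (I - K)^(-1) y. (Explicitly, by the Woodbury identity, (I - U V^T)^(-1) = I + U (I_2 - G)^(-1) V^T.)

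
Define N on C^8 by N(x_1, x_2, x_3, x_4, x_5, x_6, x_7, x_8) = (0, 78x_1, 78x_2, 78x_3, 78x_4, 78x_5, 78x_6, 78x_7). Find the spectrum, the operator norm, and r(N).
sigma(N) = {0}; ||N|| = 78; r(N) = 0. (N is nilpotent with N^8 = 0.)

On C^8, N is a strictly lower-triangular matrix with 78 on the subdiagonal and zeros elsewhere, so its characteristic polynomial is lambda^8 and every eigenvalue is 0: sigma(N) = {0}. For the operator norm, N e_i = 78e_{i+1} for i = 1, ..., 7 and N e_8 = 0, so the singular values of N are 78 (with multiplicity 7) and 0; hence ||N|| = 78. The spectral radius r(N) = max|lambda| = 0. Note ||N|| > r(N) — characteristic of non-normal nilpotent operators. Indeed N^8 = 0.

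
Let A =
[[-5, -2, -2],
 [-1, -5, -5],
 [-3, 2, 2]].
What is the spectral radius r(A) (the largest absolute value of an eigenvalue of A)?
r(A) = 7

The eigenvalues of A are the roots of its characteristic polynomial. With M = A (coefficients from the trace, the sum of principal 2x2 minors, and det A):
  p(λ) = det(λ I - M) = λ^3 + 8λ^2 + 7λ.
The constant term is 0, so λ = 0 is a root. Dividing out λ leaves p(λ) = λ(λ^2 + 8λ + 7). For λ^2 + 8λ + 7 the discriminant is 36. It is a perfect square (6^2), so the roots are rational: λ = (-8 ± 6)/2 = -1, -7.
Thus the eigenvalues (to 4 decimals) are -1 (modulus 1); -7 (modulus 7); 0 (modulus 0). The spectral radius is the largest modulus: r(A) = 7. (Cross-check: r(A) ≤ ||A||_2 ≈ 8.3998; equality holds whenever A is normal, though it can also hold for some non-normal A.)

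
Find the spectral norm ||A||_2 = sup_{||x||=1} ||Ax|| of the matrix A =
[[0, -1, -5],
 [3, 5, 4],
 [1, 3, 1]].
||A||_2 ≈ 8.607 (= sqrt(largest eigenvalue of A^T A))

||A||_2 = sigma_max(A) = sqrt(lambda_max(A^T A)). Form the symmetric matrix M = A^T A =
[[10, 18, 13],
 [18, 35, 28],
 [13, 28, 42]].
Its characteristic polynomial (trace, sum of principal 2x2 minors, determinant of M give the coefficients) is
  p(λ) = det(λ I - M) = λ^3 - 87λ^2 + 963λ - 441.
No integer candidate from the rational root theorem (±divisors of 441) is a root, so the roots are irrational. The cubic discriminant is Δ = 2945233872 > 0, so there are three distinct real roots. p(0) = -441 and p(1) = 436 have opposite signs, so a root lies in (0, 1); Newton's method refines it to λ ≈ 0.4785. p(12) = 315 and p(13) = -428 have opposite signs, so a root lies in (12, 13); Newton's method refines it to λ ≈ 12.4404. p(74) = -367 and p(75) = 4284 have opposite signs, so a root lies in (74, 75); Newton's method refines it to λ ≈ 74.0811. Check (Vieta): the three roots sum to 87, matching tr M = 87.
So the eigenvalues of A^T A are ≈ 0.4785, 12.4404, 74.0811 (all ≥ 0, as they must be for A^T A). The largest is λ_max ≈ 74.0811, hence ||A||_2 = sqrt(λ_max) ≈ 8.607.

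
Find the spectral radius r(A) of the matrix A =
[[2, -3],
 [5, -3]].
r(A) = 3

The eigenvalues of A are the roots of its characteristic polynomial. With M = A (coefficients from the trace and determinant):
  p(λ) = det(λ I - M) = λ^2 + λ + 9.
For λ^2 + λ + 9 the discriminant is -35. It is negative, so the roots are the complex-conjugate pair λ = -1/2 ± (sqrt(35)/2) i ≈ -0.5 ± 2.958i. For a conjugate pair the product of the roots equals the constant term, so |λ|^2 = 9 and |λ| = sqrt(9) = 3.
Thus the eigenvalues (to 4 decimals) are -0.5 ± 2.958i (modulus 3). The spectral radius is the largest modulus: r(A) = 3. (Cross-check: r(A) ≤ ||A||_2 ≈ 6.7237; equality holds whenever A is normal, though it can also hold for some non-normal A.)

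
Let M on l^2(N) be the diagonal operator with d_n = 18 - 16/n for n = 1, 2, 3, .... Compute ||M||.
||M|| = 18

For a diagonal operator on l^2 with entries d_n, ||M|| = sup_n |d_n|. Here d_1 = 2, d_2 = 10, ..., and d_n = 18 - 16/n increases monotonically toward 18. All terms lie in [2, 18), so |d_n| = d_n and the supremum is the limit 18, which is not attained by any individual d_n. Hence ||M|| = 18.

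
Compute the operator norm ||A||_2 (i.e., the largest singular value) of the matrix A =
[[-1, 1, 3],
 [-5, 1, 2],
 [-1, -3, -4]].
||A||_2 ≈ 6.651 (= sqrt(largest eigenvalue of A^T A))

||A||_2 = sigma_max(A) = sqrt(lambda_max(A^T A)). Form the symmetric matrix M = A^T A =
[[27, -3, -9],
 [-3, 11, 17],
 [-9, 17, 29]].
Its characteristic polynomial (trace, sum of principal 2x2 minors, determinant of M give the coefficients) is
  p(λ) = det(λ I - M) = λ^3 - 67λ^2 + 1020λ - 576.
No integer candidate from the rational root theorem (±divisors of 576) is a root, so the roots are irrational. The cubic discriminant is Δ = 432156816 > 0, so there are three distinct real roots. p(0) = -576 and p(1) = 378 have opposite signs, so a root lies in (0, 1); Newton's method refines it to λ ≈ 0.5872. p(22) = 84 and p(23) = -392 have opposite signs, so a root lies in (22, 23); Newton's method refines it to λ ≈ 22.1764. p(44) = -224 and p(45) = 774 have opposite signs, so a root lies in (44, 45); Newton's method refines it to λ ≈ 44.2364. Check (Vieta): the three roots sum to 67, matching tr M = 67.
So the eigenvalues of A^T A are ≈ 0.5872, 22.1764, 44.2364 (all ≥ 0, as they must be for A^T A). The largest is λ_max ≈ 44.2364, hence ||A||_2 = sqrt(λ_max) ≈ 6.651.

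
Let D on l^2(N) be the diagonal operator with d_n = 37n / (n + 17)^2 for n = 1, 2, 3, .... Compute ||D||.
||D|| = 37/68 (attained at n = 17)

For D diagonal, ||D|| = sup_n |d_n|. Treat f(x) = 37x / (x + 17)^2 for real x > 0. By the quotient rule, f'(x) = 37(17 - x)/(x + 17)^3, which is positive for x < 17 and negative for x > 17. So f has a unique maximum at x = 17, and since 17 is a positive integer, the supremum over n ≥ 1 is attained at n = 17: d_17 = 37·17/(17 + 17)^2 = 37·17/1156 = 37/68. Hence ||D|| = 37/68.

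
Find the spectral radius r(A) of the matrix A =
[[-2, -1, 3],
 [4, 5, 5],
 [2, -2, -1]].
r(A) ≈ 4.3974

The eigenvalues of A are the roots of its characteristic polynomial. With M = A (coefficients from the trace, the sum of principal 2x2 minors, and det A):
  p(λ) = det(λ I - M) = λ^3 - 2λ^2 - 5λ + 78.
No integer candidate from the rational root theorem (±divisors of 78) is a root, so the roots are irrational. The cubic discriminant is Δ = -147132 < 0, so there is one real root and a complex-conjugate pair. p(-5) = -72 and p(-4) = 2 have opposite signs, so a root lies in (-5, -4); Newton's method refines it to λ ≈ -4.0336. Dividing out (λ - (-4.0336)) leaves approximately λ^2 - 6.0336λ + 19.3374. For λ^2 - 6.0336λ + 19.3374 the discriminant is -40.945. It is negative, so the remaining roots are the complex-conjugate pair λ ≈ 3.0168 ± 3.1994i. Their product equals the constant term, so |λ|^2 ≈ 19.3374 and |λ| ≈ 4.3974.
Thus the eigenvalues (to 4 decimals) are -4.0336 (modulus 4.0336); 3.0168 ± 3.1994i (modulus 4.3974). The spectral radius is the largest modulus: r(A) ≈ 4.3974. (Cross-check: r(A) ≤ ||A||_2 ≈ 8.1838; equality holds whenever A is normal, though it can also hold for some non-normal A.)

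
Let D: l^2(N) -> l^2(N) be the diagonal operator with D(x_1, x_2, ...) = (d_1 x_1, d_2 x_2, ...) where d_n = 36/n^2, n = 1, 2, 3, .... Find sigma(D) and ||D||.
sigma(D) = {36/n^2 : n ≥ 1} ∪ {0}; ||D|| = 36

A bounded diagonal operator on l^2 with diagonal entries d_n has spectrum equal to the closure of {d_n : n ≥ 1}: every d_n is an eigenvalue (with eigenvector e_n), so {d_n} ⊂ sigma(D); the spectrum is closed, so its closure is too; and for lambda not in the closure, (D - lambda I) has bounded inverse (the diagonal entries 1/(d_n - lambda) are bounded). For our sequence d_n = 36/n^2, n = 1, 2, 3, ...:
  - {d_n} = {36/n^2 : n ≥ 1}; the only limit point is 0
  - closure = {36/n^2 : n ≥ 1} ∪ {0}
For the norm: a diagonal operator has ||D|| = sup_n |d_n|. Here d_n = 36/n^2 is positive and decreasing, so sup_n |d_n| = d_1 = 36. So ||D|| = 36.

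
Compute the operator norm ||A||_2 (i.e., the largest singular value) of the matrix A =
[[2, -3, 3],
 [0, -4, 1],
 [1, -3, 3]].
||A||_2 ≈ 7.2823 (= sqrt(largest eigenvalue of A^T A))

||A||_2 = sigma_max(A) = sqrt(lambda_max(A^T A)). Form the symmetric matrix M = A^T A =
[[5, -9, 9],
 [-9, 34, -22],
 [9, -22, 19]].
Its characteristic polynomial (trace, sum of principal 2x2 minors, determinant of M give the coefficients) is
  p(λ) = det(λ I - M) = λ^3 - 58λ^2 + 265λ - 81.
No integer candidate from the rational root theorem (±divisors of 81) is a root, so the roots are irrational. The cubic discriminant is Δ = 120814425 > 0, so there are three distinct real roots. p(0) = -81 and p(1) = 127 have opposite signs, so a root lies in (0, 1); Newton's method refines it to λ ≈ 0.3293. p(4) = 115 and p(5) = -81 have opposite signs, so a root lies in (4, 5); Newton's method refines it to λ ≈ 4.6389. p(53) = -81 and p(54) = 2565 have opposite signs, so a root lies in (53, 54); Newton's method refines it to λ ≈ 53.0318. Check (Vieta): the three roots sum to 58, matching tr M = 58.
So the eigenvalues of A^T A are ≈ 0.3293, 4.6389, 53.0318 (all ≥ 0, as they must be for A^T A). The largest is λ_max ≈ 53.0318, hence ||A||_2 = sqrt(λ_max) ≈ 7.2823.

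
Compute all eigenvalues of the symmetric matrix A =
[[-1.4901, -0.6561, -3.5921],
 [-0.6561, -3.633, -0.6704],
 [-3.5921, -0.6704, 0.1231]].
sigma(A) ≈ {-5, -3, 3}

A is real symmetric, so its spectrum consists of real eigenvalues. Expanding the characteristic polynomial of the displayed matrix gives
  det(λ I - A) = p(λ) = λ^3 + (5)λ^2 + (-9)λ + (-45).
Solving p(λ) = 0 yields eigenvalues ≈ -5, -3, 3. (A is shown rounded to 4 decimals, so these recover the underlying integer eigenvalues to within that precision.)
Verification: the trace of A = -5 equals the sum of eigenvalues -5, and det(A) ≈ 45.0004 matches the eigenvalue product 45.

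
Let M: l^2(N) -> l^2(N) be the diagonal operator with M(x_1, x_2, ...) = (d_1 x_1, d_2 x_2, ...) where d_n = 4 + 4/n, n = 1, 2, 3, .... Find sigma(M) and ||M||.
sigma(M) = {4 + 4/n : n ≥ 1} ∪ {4}; ||M|| = 8

A bounded diagonal operator on l^2 with diagonal entries d_n has spectrum equal to the closure of {d_n : n ≥ 1}: every d_n is an eigenvalue (with eigenvector e_n), so {d_n} ⊂ sigma(M); the spectrum is closed, so its closure is too; and for lambda not in the closure, (M - lambda I) has bounded inverse (the diagonal entries 1/(d_n - lambda) are bounded). For our sequence d_n = 4 + 4/n, n = 1, 2, 3, ...:
  - {d_n} = {4 + 4/n : n ≥ 1}; the only limit point is 4
  - closure = {4 + 4/n : n ≥ 1} ∪ {4}
For the norm: a diagonal operator has ||M|| = sup_n |d_n|. Here d_n = 4 + 4/n is positive and decreasing, so sup_n |d_n| = d_1 = 4 + 4 = 8. So ||M|| = 8.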